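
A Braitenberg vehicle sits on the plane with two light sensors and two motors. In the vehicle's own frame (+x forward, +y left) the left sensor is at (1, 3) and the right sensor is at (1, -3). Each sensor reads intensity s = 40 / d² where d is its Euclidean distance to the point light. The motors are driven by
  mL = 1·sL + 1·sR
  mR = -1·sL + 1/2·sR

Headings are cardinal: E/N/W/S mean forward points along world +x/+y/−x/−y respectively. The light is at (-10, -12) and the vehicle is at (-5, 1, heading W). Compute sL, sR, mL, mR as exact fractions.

left sensor world pos  = (-6, -2); dL² = 116
right sensor world pos = (-6, 4); dR² = 272
sL = 40/116 = 10/29
sR = 40/272 = 5/34
mL = 1·sL + 1·sR = 485/986
mR = -1·sL + 1/2·sR = -535/1972

10/29 5/34 485/986 -535/1972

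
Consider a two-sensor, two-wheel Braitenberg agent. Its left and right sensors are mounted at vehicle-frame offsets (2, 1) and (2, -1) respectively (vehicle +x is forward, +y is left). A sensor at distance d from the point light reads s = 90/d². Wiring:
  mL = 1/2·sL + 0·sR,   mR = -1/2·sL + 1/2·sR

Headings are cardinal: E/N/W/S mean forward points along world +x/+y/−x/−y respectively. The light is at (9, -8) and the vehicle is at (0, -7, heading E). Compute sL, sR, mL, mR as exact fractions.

left sensor world pos  = (2, -6); dL² = 53
right sensor world pos = (2, -8); dR² = 49
sL = 90/53 = 90/53
sR = 90/49 = 90/49
mL = 1/2·sL + 0·sR = 45/53
mR = -1/2·sL + 1/2·sR = 180/2597

90/53 90/49 45/53 180/2597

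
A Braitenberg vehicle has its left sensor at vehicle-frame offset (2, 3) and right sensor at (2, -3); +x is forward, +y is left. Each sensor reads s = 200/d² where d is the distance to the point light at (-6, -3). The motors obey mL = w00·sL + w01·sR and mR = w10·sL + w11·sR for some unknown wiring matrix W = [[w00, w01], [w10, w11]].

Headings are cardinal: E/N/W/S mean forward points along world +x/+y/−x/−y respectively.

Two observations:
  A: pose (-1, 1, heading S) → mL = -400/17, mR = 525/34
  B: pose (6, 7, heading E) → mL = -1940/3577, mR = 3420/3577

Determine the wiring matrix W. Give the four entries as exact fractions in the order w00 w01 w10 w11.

obs A: pose=(-1,1,S) → sL=50/17, sR=25, mL=-400/17, mR=525/34
obs B: pose=(6,7,E) → sL=40/73, sR=40/49, mL=-1940/3577, mR=3420/3577
sensor matrix S = [[50/17, 25], [40/73, 40/49]]; det S = -687000/60809
solve [mL_A; mL_B] = S·[w00; w01] and [mR_A; mR_B] = S·[w10; w11]:
  w00 = 1/2, w01 = -1, w10 = 1, w11 = 1/2

1/2 -1 1 1/2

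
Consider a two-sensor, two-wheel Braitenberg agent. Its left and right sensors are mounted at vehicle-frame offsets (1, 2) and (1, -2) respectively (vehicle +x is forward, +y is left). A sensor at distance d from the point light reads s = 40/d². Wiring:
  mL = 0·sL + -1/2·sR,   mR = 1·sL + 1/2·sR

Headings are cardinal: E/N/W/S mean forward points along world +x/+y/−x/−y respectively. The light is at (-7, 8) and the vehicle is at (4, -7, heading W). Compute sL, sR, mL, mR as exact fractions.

40/389 40/269 -20/269 18540/104641

left sensor world pos  = (3, -9); dL² = 389
right sensor world pos = (3, -5); dR² = 269
sL = 40/389 = 40/389
sR = 40/269 = 40/269
mL = 0·sL + -1/2·sR = -20/269
mR = 1·sL + 1/2·sR = 18540/104641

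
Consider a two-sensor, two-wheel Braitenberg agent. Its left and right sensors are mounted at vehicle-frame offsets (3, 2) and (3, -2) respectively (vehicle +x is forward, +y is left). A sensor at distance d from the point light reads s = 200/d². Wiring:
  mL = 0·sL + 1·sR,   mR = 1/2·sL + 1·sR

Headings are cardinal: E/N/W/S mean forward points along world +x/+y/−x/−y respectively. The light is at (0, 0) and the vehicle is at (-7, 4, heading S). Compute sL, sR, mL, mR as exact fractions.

left sensor world pos  = (-5, 1); dL² = 26
right sensor world pos = (-9, 1); dR² = 82
sL = 200/26 = 100/13
sR = 200/82 = 100/41
mL = 0·sL + 1·sR = 100/41
mR = 1/2·sL + 1·sR = 3350/533

100/13 100/41 100/41 3350/533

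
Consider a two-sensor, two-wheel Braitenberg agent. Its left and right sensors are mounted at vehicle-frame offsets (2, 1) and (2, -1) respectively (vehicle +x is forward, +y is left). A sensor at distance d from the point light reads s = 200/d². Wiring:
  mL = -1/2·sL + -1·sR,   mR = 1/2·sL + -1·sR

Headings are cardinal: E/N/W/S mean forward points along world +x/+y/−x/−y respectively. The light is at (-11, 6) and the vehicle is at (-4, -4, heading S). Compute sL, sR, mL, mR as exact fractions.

left sensor world pos  = (-3, -6); dL² = 208
right sensor world pos = (-5, -6); dR² = 180
sL = 200/208 = 25/26
sR = 200/180 = 10/9
mL = -1/2·sL + -1·sR = -745/468
mR = 1/2·sL + -1·sR = -295/468

25/26 10/9 -745/468 -295/468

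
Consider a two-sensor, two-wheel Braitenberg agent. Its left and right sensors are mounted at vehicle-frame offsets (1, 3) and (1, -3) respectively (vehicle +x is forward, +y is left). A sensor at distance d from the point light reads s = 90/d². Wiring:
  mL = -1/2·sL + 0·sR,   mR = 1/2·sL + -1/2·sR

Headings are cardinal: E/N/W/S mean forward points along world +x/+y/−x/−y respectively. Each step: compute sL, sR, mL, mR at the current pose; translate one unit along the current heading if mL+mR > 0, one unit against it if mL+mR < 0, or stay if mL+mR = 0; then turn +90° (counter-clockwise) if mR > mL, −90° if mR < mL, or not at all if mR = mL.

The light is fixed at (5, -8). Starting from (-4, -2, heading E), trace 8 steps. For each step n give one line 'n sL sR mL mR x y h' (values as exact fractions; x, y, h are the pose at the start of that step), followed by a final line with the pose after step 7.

0 18/29 90/73 -9/29 -648/2117 -4 -2 E
1 45/109 45/49 -45/218 -1350/5341 -5 -2 N
2 18/29 18/17 -9/29 -108/493 -5 -3 E
3 45/116 9/10 -45/232 -297/1160 -6 -3 N
4 90/149 90/101 -45/149 -2160/15049 -6 -4 E
5 9/25 45/53 -9/50 -324/1325 -7 -4 N
6 90/157 90/121 -45/157 -1620/18997 -7 -5 E
7 45/136 45/58 -45/272 -1755/7888 -8 -5 N
final -8 -6 E

n=0: pose=(-4,-2,E); sL=18/29, sR=90/73; mL=-9/29, mR=-648/2117; mL+mR=-45/73 → advance -1; mR−mL=9/2117 → turn +1·90°
n=1: pose=(-5,-2,N); sL=45/109, sR=45/49; mL=-45/218, mR=-1350/5341; mL+mR=-45/98 → advance -1; mR−mL=-495/10682 → turn -1·90°
n=2: pose=(-5,-3,E); sL=18/29, sR=18/17; mL=-9/29, mR=-108/493; mL+mR=-9/17 → advance -1; mR−mL=45/493 → turn +1·90°
n=3: pose=(-6,-3,N); sL=45/116, sR=9/10; mL=-45/232, mR=-297/1160; mL+mR=-9/20 → advance -1; mR−mL=-9/145 → turn -1·90°
n=4: pose=(-6,-4,E); sL=90/149, sR=90/101; mL=-45/149, mR=-2160/15049; mL+mR=-45/101 → advance -1; mR−mL=2385/15049 → turn +1·90°
n=5: pose=(-7,-4,N); sL=9/25, sR=45/53; mL=-9/50, mR=-324/1325; mL+mR=-45/106 → advance -1; mR−mL=-171/2650 → turn -1·90°
n=6: pose=(-7,-5,E); sL=90/157, sR=90/121; mL=-45/157, mR=-1620/18997; mL+mR=-45/121 → advance -1; mR−mL=3825/18997 → turn +1·90°
n=7: pose=(-8,-5,N); sL=45/136, sR=45/58; mL=-45/272, mR=-1755/7888; mL+mR=-45/116 → advance -1; mR−mL=-225/3944 → turn -1·90°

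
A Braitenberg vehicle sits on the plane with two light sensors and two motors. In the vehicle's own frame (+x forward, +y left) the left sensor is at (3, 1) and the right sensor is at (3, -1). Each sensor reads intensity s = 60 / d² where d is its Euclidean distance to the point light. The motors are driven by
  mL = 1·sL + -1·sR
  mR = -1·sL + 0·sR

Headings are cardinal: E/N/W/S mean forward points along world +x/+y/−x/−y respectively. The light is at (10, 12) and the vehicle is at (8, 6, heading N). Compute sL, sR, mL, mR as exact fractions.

10/3 6 -8/3 -10/3

left sensor world pos  = (7, 9); dL² = 18
right sensor world pos = (9, 9); dR² = 10
sL = 60/18 = 10/3
sR = 60/10 = 6
mL = 1·sL + -1·sR = -8/3
mR = -1·sL + 0·sR = -10/3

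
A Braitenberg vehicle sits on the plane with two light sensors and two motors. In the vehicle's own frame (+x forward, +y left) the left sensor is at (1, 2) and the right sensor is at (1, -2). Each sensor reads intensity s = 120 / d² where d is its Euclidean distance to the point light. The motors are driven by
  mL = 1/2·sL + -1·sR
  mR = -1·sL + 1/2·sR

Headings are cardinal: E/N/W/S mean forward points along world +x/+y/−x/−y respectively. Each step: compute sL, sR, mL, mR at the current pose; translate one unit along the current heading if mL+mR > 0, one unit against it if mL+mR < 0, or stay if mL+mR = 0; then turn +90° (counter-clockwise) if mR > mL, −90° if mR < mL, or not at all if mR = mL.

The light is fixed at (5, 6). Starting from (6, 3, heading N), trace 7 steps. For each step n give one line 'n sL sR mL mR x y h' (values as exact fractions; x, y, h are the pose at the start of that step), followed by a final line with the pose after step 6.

n=0: pose=(6,3,N); sL=24, sR=120/13; mL=36/13, mR=-252/13; mL+mR=-216/13 → advance -1; mR−mL=-288/13 → turn -1·90°
n=1: pose=(6,2,E); sL=15, sR=3; mL=9/2, mR=-27/2; mL+mR=-9 → advance -1; mR−mL=-18 → turn -1·90°
n=2: pose=(5,2,S); sL=120/29, sR=120/29; mL=-60/29, mR=-60/29; mL+mR=-120/29 → advance -1; mR−mL=0 → turn +0·90°
n=3: pose=(5,3,S); sL=6, sR=6; mL=-3, mR=-3; mL+mR=-6 → advance -1; mR−mL=0 → turn +0·90°
n=4: pose=(5,4,S); sL=120/13, sR=120/13; mL=-60/13, mR=-60/13; mL+mR=-120/13 → advance -1; mR−mL=0 → turn +0·90°
n=5: pose=(5,5,S); sL=15, sR=15; mL=-15/2, mR=-15/2; mL+mR=-15 → advance -1; mR−mL=0 → turn +0·90°
n=6: pose=(5,6,S); sL=24, sR=24; mL=-12, mR=-12; mL+mR=-24 → advance -1; mR−mL=0 → turn +0·90°

0 24 120/13 36/13 -252/13 6 3 N
1 15 3 9/2 -27/2 6 2 E
2 120/29 120/29 -60/29 -60/29 5 2 S
3 6 6 -3 -3 5 3 S
4 120/13 120/13 -60/13 -60/13 5 4 S
5 15 15 -15/2 -15/2 5 5 S
6 24 24 -12 -12 5 6 S
final 5 7 S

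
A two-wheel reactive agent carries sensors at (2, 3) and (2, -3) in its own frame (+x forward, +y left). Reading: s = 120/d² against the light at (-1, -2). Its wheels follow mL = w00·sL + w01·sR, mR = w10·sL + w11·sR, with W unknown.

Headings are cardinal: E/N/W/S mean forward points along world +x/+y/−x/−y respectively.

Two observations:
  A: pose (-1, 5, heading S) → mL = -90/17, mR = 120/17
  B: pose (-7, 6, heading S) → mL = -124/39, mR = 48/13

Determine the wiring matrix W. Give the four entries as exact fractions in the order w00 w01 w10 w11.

obs A: pose=(-1,5,S) → sL=60/17, sR=60/17, mL=-90/17, mR=120/17
obs B: pose=(-7,6,S) → sL=8/3, sR=40/39, mL=-124/39, mR=48/13
sensor matrix S = [[60/17, 60/17], [8/3, 40/39]]; det S = -1280/221
solve [mL_A; mL_B] = S·[w00; w01] and [mR_A; mR_B] = S·[w10; w11]:
  w00 = -1, w01 = -1/2, w10 = 1, w11 = 1

-1 -1/2 1 1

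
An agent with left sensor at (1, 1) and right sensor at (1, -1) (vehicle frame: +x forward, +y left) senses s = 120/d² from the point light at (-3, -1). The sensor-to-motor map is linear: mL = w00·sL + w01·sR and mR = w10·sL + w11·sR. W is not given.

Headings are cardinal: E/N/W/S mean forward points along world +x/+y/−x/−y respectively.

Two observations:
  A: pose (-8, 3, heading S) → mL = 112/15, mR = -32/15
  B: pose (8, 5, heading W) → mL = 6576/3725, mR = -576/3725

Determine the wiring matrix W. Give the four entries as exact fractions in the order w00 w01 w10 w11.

obs A: pose=(-8,3,S) → sL=24/5, sR=8/3, mL=112/15, mR=-32/15
obs B: pose=(8,5,W) → sL=24/25, sR=120/149, mL=6576/3725, mR=-576/3725
sensor matrix S = [[24/5, 8/3], [24/25, 120/149]]; det S = 4864/3725
solve [mL_A; mL_B] = S·[w00; w01] and [mR_A; mR_B] = S·[w10; w11]:
  w00 = 1, w01 = 1, w10 = -1, w11 = 1

1 1 -1 1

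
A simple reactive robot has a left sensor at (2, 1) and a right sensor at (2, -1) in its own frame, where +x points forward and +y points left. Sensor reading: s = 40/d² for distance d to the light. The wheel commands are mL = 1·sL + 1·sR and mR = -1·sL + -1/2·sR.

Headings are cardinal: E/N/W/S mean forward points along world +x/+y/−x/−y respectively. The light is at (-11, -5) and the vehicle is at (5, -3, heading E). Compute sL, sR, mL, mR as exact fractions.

left sensor world pos  = (7, -2); dL² = 333
right sensor world pos = (7, -4); dR² = 325
sL = 40/333 = 40/333
sR = 40/325 = 8/65
mL = 1·sL + 1·sR = 5264/21645
mR = -1·sL + -1/2·sR = -3932/21645

40/333 8/65 5264/21645 -3932/21645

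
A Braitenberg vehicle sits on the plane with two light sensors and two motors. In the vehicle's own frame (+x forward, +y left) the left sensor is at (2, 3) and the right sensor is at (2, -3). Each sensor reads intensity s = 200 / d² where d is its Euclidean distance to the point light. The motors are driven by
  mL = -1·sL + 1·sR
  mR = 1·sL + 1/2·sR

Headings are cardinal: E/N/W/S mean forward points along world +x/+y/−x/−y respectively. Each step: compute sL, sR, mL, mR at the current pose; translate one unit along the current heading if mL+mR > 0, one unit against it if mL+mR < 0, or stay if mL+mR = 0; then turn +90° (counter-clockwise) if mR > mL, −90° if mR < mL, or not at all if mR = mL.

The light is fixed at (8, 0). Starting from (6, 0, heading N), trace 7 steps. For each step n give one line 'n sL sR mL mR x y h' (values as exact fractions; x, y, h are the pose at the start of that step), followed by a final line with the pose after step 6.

n=0: pose=(6,0,N); sL=200/29, sR=40; mL=960/29, mR=780/29; mL+mR=60 → advance +1; mR−mL=-180/29 → turn -1·90°
n=1: pose=(6,1,E); sL=25/2, sR=50; mL=75/2, mR=75/2; mL+mR=75 → advance +1; mR−mL=0 → turn +0·90°
n=2: pose=(7,1,E); sL=200/17, sR=40; mL=480/17, mR=540/17; mL+mR=60 → advance +1; mR−mL=60/17 → turn +1·90°
n=3: pose=(8,1,N); sL=100/9, sR=100/9; mL=0, mR=50/3; mL+mR=50/3 → advance +1; mR−mL=50/3 → turn +1·90°
n=4: pose=(8,2,W); sL=40, sR=200/29; mL=-960/29, mR=1260/29; mL+mR=300/29 → advance +1; mR−mL=2220/29 → turn +1·90°
n=5: pose=(7,2,S); sL=50, sR=25/2; mL=-75/2, mR=225/4; mL+mR=75/4 → advance +1; mR−mL=375/4 → turn +1·90°
n=6: pose=(7,1,E); sL=200/17, sR=40; mL=480/17, mR=540/17; mL+mR=60 → advance +1; mR−mL=60/17 → turn +1·90°

0 200/29 40 960/29 780/29 6 0 N
1 25/2 50 75/2 75/2 6 1 E
2 200/17 40 480/17 540/17 7 1 E
3 100/9 100/9 0 50/3 8 1 N
4 40 200/29 -960/29 1260/29 8 2 W
5 50 25/2 -75/2 225/4 7 2 S
6 200/17 40 480/17 540/17 7 1 E
final 8 1 N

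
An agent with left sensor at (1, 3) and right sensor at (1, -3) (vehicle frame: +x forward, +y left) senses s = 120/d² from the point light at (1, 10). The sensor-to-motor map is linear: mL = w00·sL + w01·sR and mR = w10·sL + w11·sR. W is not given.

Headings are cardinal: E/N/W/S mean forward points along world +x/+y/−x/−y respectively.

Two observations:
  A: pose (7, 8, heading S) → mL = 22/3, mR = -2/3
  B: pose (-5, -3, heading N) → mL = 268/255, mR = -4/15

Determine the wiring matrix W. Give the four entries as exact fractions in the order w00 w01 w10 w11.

1/2 1 -1/2 0

obs A: pose=(7,8,S) → sL=4/3, sR=20/3, mL=22/3, mR=-2/3
obs B: pose=(-5,-3,N) → sL=8/15, sR=40/51, mL=268/255, mR=-4/15
sensor matrix S = [[4/3, 20/3], [8/15, 40/51]]; det S = -128/51
solve [mL_A; mL_B] = S·[w00; w01] and [mR_A; mR_B] = S·[w10; w11]:
  w00 = 1/2, w01 = 1, w10 = -1/2, w11 = 0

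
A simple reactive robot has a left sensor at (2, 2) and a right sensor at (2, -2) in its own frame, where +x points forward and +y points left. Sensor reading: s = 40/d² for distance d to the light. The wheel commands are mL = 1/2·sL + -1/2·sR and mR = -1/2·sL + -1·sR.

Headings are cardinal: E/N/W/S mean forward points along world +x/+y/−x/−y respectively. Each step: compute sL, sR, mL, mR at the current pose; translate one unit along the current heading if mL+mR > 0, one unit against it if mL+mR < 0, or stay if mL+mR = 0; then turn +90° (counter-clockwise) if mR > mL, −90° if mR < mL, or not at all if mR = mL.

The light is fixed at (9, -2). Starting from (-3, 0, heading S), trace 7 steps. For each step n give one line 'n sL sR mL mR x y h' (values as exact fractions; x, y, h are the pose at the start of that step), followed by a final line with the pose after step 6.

0 2/5 10/49 24/245 -99/245 -3 0 S
1 40/197 40/221 480/43537 -12300/43537 -3 1 W
2 20/97 20/53 -440/5141 -2470/5141 -2 1 N
3 40/97 40/81 -320/7857 -5500/7857 -2 0 E
4 2/5 10/49 24/245 -99/245 -3 0 S
5 40/197 40/221 480/43537 -12300/43537 -3 1 W
6 20/97 20/53 -440/5141 -2470/5141 -2 1 N
final -2 0 E

n=0: pose=(-3,0,S); sL=2/5, sR=10/49; mL=24/245, mR=-99/245; mL+mR=-15/49 → advance -1; mR−mL=-123/245 → turn -1·90°
n=1: pose=(-3,1,W); sL=40/197, sR=40/221; mL=480/43537, mR=-12300/43537; mL+mR=-60/221 → advance -1; mR−mL=-12780/43537 → turn -1·90°
n=2: pose=(-2,1,N); sL=20/97, sR=20/53; mL=-440/5141, mR=-2470/5141; mL+mR=-30/53 → advance -1; mR−mL=-2030/5141 → turn -1·90°
n=3: pose=(-2,0,E); sL=40/97, sR=40/81; mL=-320/7857, mR=-5500/7857; mL+mR=-20/27 → advance -1; mR−mL=-5180/7857 → turn -1·90°
n=4: pose=(-3,0,S); sL=2/5, sR=10/49; mL=24/245, mR=-99/245; mL+mR=-15/49 → advance -1; mR−mL=-123/245 → turn -1·90°
n=5: pose=(-3,1,W); sL=40/197, sR=40/221; mL=480/43537, mR=-12300/43537; mL+mR=-60/221 → advance -1; mR−mL=-12780/43537 → turn -1·90°
n=6: pose=(-2,1,N); sL=20/97, sR=20/53; mL=-440/5141, mR=-2470/5141; mL+mR=-30/53 → advance -1; mR−mL=-2030/5141 → turn -1·90°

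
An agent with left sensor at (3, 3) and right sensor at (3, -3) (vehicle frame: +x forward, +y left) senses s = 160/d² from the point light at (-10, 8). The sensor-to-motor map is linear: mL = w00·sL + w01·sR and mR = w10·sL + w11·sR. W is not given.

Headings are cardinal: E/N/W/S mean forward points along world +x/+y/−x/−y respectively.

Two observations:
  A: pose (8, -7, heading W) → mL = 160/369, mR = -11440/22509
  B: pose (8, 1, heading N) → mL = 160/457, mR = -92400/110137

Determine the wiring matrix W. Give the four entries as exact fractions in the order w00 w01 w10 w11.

obs A: pose=(8,-7,W) → sL=160/549, sR=160/369, mL=160/369, mR=-11440/22509
obs B: pose=(8,1,N) → sL=160/241, sR=160/457, mL=160/457, mR=-92400/110137
sensor matrix S = [[160/549, 160/369], [160/241, 160/457]]; det S = -460697600/2479073733
solve [mL_A; mL_B] = S·[w00; w01] and [mR_A; mR_B] = S·[w10; w11]:
  w00 = 0, w01 = 1, w10 = -1, w11 = -1/2

0 1 -1 -1/2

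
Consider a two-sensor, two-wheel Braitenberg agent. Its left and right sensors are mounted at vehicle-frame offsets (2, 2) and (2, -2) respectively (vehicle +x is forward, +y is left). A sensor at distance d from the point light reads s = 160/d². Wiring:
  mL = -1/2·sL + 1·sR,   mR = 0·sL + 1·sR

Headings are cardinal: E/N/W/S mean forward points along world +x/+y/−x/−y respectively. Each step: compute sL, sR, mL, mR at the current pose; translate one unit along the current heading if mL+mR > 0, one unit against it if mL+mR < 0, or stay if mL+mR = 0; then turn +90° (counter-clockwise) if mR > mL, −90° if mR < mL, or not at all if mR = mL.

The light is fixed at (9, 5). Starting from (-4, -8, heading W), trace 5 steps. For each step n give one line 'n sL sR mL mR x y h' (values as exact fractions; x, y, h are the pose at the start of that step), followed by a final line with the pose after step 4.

0 16/45 80/173 2216/7785 80/173 -4 -8 W
1 160/369 160/481 20560/177489 160/481 -5 -8 S
2 5/9 2/5 11/90 2/5 -5 -9 E
3 160/369 32/53 7568/19557 32/53 -4 -9 N
4 16/45 80/173 2216/7785 80/173 -4 -8 W
final -5 -8 S

n=0: pose=(-4,-8,W); sL=16/45, sR=80/173; mL=2216/7785, mR=80/173; mL+mR=5816/7785 → advance +1; mR−mL=8/45 → turn +1·90°
n=1: pose=(-5,-8,S); sL=160/369, sR=160/481; mL=20560/177489, mR=160/481; mL+mR=79600/177489 → advance +1; mR−mL=80/369 → turn +1·90°
n=2: pose=(-5,-9,E); sL=5/9, sR=2/5; mL=11/90, mR=2/5; mL+mR=47/90 → advance +1; mR−mL=5/18 → turn +1·90°
n=3: pose=(-4,-9,N); sL=160/369, sR=32/53; mL=7568/19557, mR=32/53; mL+mR=19376/19557 → advance +1; mR−mL=80/369 → turn +1·90°
n=4: pose=(-4,-8,W); sL=16/45, sR=80/173; mL=2216/7785, mR=80/173; mL+mR=5816/7785 → advance +1; mR−mL=8/45 → turn +1·90°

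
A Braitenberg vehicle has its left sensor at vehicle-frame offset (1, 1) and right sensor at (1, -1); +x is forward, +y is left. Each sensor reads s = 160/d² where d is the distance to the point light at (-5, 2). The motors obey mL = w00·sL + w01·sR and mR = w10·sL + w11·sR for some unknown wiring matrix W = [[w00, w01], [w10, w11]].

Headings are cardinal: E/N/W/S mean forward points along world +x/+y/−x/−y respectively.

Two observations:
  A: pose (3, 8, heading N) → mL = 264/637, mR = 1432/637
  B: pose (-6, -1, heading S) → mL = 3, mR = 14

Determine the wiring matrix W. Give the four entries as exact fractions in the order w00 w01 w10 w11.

obs A: pose=(3,8,N) → sL=80/49, sR=16/13, mL=264/637, mR=1432/637
obs B: pose=(-6,-1,S) → sL=10, sR=8, mL=3, mR=14
sensor matrix S = [[80/49, 16/13], [10, 8]]; det S = 480/637
solve [mL_A; mL_B] = S·[w00; w01] and [mR_A; mR_B] = S·[w10; w11]:
  w00 = -1/2, w01 = 1, w10 = 1, w11 = 1/2

-1/2 1 1 1/2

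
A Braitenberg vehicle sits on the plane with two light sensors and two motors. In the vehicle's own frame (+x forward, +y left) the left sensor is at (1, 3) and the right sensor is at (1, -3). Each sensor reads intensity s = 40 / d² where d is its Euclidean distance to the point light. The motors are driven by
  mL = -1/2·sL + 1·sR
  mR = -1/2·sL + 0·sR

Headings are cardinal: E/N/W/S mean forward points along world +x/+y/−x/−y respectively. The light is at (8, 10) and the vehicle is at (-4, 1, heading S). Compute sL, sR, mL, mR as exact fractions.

left sensor world pos  = (-1, 0); dL² = 181
right sensor world pos = (-7, 0); dR² = 325
sL = 40/181 = 40/181
sR = 40/325 = 8/65
mL = -1/2·sL + 1·sR = 148/11765
mR = -1/2·sL + 0·sR = -20/181

40/181 8/65 148/11765 -20/181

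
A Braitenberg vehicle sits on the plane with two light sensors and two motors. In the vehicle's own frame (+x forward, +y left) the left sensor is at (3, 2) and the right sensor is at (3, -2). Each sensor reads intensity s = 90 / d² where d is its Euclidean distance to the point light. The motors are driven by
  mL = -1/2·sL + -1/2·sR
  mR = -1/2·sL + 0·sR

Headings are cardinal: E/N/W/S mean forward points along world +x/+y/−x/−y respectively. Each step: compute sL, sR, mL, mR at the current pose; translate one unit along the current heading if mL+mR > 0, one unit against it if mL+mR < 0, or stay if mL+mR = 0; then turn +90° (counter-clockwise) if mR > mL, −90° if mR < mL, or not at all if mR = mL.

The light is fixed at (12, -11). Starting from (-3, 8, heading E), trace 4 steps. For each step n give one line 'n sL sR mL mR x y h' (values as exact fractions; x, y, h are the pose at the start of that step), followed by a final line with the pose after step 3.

0 2/13 90/433 -1018/5629 -1/13 -3 8 E
1 45/404 9/68 -837/6868 -45/808 -4 8 N
2 90/617 90/761 -62010/469537 -45/617 -4 7 W
3 45/197 45/257 -10215/50629 -45/394 -3 7 S
final -3 8 E

n=0: pose=(-3,8,E); sL=2/13, sR=90/433; mL=-1018/5629, mR=-1/13; mL+mR=-1451/5629 → advance -1; mR−mL=45/433 → turn +1·90°
n=1: pose=(-4,8,N); sL=45/404, sR=9/68; mL=-837/6868, mR=-45/808; mL+mR=-2439/13736 → advance -1; mR−mL=9/136 → turn +1·90°
n=2: pose=(-4,7,W); sL=90/617, sR=90/761; mL=-62010/469537, mR=-45/617; mL+mR=-96255/469537 → advance -1; mR−mL=45/761 → turn +1·90°
n=3: pose=(-3,7,S); sL=45/197, sR=45/257; mL=-10215/50629, mR=-45/394; mL+mR=-31995/101258 → advance -1; mR−mL=45/514 → turn +1·90°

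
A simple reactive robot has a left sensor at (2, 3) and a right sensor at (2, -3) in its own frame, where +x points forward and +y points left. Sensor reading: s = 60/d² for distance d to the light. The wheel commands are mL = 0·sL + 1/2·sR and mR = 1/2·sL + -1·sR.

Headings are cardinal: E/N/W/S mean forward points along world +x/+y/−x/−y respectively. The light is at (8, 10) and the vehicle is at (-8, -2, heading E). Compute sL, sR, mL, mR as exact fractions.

left sensor world pos  = (-6, 1); dL² = 277
right sensor world pos = (-6, -5); dR² = 421
sL = 60/277 = 60/277
sR = 60/421 = 60/421
mL = 0·sL + 1/2·sR = 30/421
mR = 1/2·sL + -1·sR = -3990/116617

60/277 60/421 30/421 -3990/116617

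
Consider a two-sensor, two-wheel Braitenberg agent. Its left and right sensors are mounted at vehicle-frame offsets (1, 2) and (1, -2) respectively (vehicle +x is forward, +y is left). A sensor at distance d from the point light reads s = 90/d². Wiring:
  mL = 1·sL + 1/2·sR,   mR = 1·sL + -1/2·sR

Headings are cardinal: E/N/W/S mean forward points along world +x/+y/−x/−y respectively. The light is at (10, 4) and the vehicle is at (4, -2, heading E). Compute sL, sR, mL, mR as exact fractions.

90/41 90/89 9855/3649 6165/3649

left sensor world pos  = (5, 0); dL² = 41
right sensor world pos = (5, -4); dR² = 89
sL = 90/41 = 90/41
sR = 90/89 = 90/89
mL = 1·sL + 1/2·sR = 9855/3649
mR = 1·sL + -1/2·sR = 6165/3649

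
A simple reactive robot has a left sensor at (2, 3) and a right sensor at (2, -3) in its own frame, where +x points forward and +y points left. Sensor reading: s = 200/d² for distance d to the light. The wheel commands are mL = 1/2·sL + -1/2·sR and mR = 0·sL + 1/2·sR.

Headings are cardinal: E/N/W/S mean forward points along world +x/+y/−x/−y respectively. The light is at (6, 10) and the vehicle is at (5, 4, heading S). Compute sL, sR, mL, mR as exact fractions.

left sensor world pos  = (8, 2); dL² = 68
right sensor world pos = (2, 2); dR² = 80
sL = 200/68 = 50/17
sR = 200/80 = 5/2
mL = 1/2·sL + -1/2·sR = 15/68
mR = 0·sL + 1/2·sR = 5/4

50/17 5/2 15/68 5/4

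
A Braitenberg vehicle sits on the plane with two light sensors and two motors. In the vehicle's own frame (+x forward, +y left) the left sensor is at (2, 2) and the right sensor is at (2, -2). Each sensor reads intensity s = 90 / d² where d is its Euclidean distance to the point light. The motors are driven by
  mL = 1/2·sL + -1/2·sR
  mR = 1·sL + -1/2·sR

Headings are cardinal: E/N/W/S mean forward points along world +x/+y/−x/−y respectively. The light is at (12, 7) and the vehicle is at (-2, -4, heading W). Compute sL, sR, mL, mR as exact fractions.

left sensor world pos  = (-4, -6); dL² = 425
right sensor world pos = (-4, -2); dR² = 337
sL = 90/425 = 18/85
sR = 90/337 = 90/337
mL = 1/2·sL + -1/2·sR = -792/28645
mR = 1·sL + -1/2·sR = 2241/28645

18/85 90/337 -792/28645 2241/28645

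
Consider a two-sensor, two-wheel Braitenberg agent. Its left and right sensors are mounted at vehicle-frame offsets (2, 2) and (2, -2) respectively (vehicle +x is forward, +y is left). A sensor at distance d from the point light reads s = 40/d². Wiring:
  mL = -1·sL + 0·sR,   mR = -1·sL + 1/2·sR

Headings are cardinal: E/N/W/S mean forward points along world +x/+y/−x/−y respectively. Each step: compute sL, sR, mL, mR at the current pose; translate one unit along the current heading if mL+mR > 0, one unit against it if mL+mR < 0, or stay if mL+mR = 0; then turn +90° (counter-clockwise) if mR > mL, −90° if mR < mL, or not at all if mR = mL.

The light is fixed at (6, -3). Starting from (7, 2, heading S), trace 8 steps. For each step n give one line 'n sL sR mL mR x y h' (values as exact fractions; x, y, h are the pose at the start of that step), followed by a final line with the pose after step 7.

0 20/9 4 -20/9 -2/9 7 2 S
1 40/73 8/5 -40/73 92/365 7 3 E
2 10/17 10/17 -10/17 -5/17 6 3 N
3 40/13 40/53 -40/13 -1860/689 6 2 W
4 20/9 4 -20/9 -2/9 7 2 S
5 40/73 8/5 -40/73 92/365 7 3 E
6 10/17 10/17 -10/17 -5/17 6 3 N
7 40/13 40/53 -40/13 -1860/689 6 2 W
final 7 2 S

n=0: pose=(7,2,S); sL=20/9, sR=4; mL=-20/9, mR=-2/9; mL+mR=-22/9 → advance -1; mR−mL=2 → turn +1·90°
n=1: pose=(7,3,E); sL=40/73, sR=8/5; mL=-40/73, mR=92/365; mL+mR=-108/365 → advance -1; mR−mL=4/5 → turn +1·90°
n=2: pose=(6,3,N); sL=10/17, sR=10/17; mL=-10/17, mR=-5/17; mL+mR=-15/17 → advance -1; mR−mL=5/17 → turn +1·90°
n=3: pose=(6,2,W); sL=40/13, sR=40/53; mL=-40/13, mR=-1860/689; mL+mR=-3980/689 → advance -1; mR−mL=20/53 → turn +1·90°
n=4: pose=(7,2,S); sL=20/9, sR=4; mL=-20/9, mR=-2/9; mL+mR=-22/9 → advance -1; mR−mL=2 → turn +1·90°
n=5: pose=(7,3,E); sL=40/73, sR=8/5; mL=-40/73, mR=92/365; mL+mR=-108/365 → advance -1; mR−mL=4/5 → turn +1·90°
n=6: pose=(6,3,N); sL=10/17, sR=10/17; mL=-10/17, mR=-5/17; mL+mR=-15/17 → advance -1; mR−mL=5/17 → turn +1·90°
n=7: pose=(6,2,W); sL=40/13, sR=40/53; mL=-40/13, mR=-1860/689; mL+mR=-3980/689 → advance -1; mR−mL=20/53 → turn +1·90°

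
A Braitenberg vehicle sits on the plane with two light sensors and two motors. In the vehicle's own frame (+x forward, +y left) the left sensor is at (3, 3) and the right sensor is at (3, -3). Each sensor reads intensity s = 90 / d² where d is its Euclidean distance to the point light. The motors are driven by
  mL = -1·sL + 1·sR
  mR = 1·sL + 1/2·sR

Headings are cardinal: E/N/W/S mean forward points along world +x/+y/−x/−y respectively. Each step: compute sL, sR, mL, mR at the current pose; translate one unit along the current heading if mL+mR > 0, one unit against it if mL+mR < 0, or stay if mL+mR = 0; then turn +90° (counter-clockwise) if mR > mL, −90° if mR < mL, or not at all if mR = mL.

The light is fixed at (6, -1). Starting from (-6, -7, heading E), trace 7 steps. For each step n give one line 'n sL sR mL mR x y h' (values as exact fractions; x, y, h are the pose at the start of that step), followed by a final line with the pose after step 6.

0 1 5/9 -4/9 23/18 -6 -7 E
1 18/41 90/73 2376/2993 3159/2993 -5 -7 N
2 9/26 9/20 27/260 297/520 -5 -6 W
3 18/29 90/289 -2592/8381 6507/8381 -6 -6 S
4 1 5/9 -4/9 23/18 -6 -7 E
5 18/41 90/73 2376/2993 3159/2993 -5 -7 N
6 9/26 9/20 27/260 297/520 -5 -6 W
final -6 -6 S

n=0: pose=(-6,-7,E); sL=1, sR=5/9; mL=-4/9, mR=23/18; mL+mR=5/6 → advance +1; mR−mL=31/18 → turn +1·90°
n=1: pose=(-5,-7,N); sL=18/41, sR=90/73; mL=2376/2993, mR=3159/2993; mL+mR=135/73 → advance +1; mR−mL=783/2993 → turn +1·90°
n=2: pose=(-5,-6,W); sL=9/26, sR=9/20; mL=27/260, mR=297/520; mL+mR=27/40 → advance +1; mR−mL=243/520 → turn +1·90°
n=3: pose=(-6,-6,S); sL=18/29, sR=90/289; mL=-2592/8381, mR=6507/8381; mL+mR=135/289 → advance +1; mR−mL=9099/8381 → turn +1·90°
n=4: pose=(-6,-7,E); sL=1, sR=5/9; mL=-4/9, mR=23/18; mL+mR=5/6 → advance +1; mR−mL=31/18 → turn +1·90°
n=5: pose=(-5,-7,N); sL=18/41, sR=90/73; mL=2376/2993, mR=3159/2993; mL+mR=135/73 → advance +1; mR−mL=783/2993 → turn +1·90°
n=6: pose=(-5,-6,W); sL=9/26, sR=9/20; mL=27/260, mR=297/520; mL+mR=27/40 → advance +1; mR−mL=243/520 → turn +1·90°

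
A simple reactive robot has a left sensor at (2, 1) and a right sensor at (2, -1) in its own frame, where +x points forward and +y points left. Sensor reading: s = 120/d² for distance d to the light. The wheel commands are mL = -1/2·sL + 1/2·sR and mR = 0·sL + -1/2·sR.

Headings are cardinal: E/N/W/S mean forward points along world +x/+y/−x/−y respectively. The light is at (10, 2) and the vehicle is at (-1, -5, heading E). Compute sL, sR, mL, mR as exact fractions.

left sensor world pos  = (1, -4); dL² = 117
right sensor world pos = (1, -6); dR² = 145
sL = 120/117 = 40/39
sR = 120/145 = 24/29
mL = -1/2·sL + 1/2·sR = -112/1131
mR = 0·sL + -1/2·sR = -12/29

40/39 24/29 -112/1131 -12/29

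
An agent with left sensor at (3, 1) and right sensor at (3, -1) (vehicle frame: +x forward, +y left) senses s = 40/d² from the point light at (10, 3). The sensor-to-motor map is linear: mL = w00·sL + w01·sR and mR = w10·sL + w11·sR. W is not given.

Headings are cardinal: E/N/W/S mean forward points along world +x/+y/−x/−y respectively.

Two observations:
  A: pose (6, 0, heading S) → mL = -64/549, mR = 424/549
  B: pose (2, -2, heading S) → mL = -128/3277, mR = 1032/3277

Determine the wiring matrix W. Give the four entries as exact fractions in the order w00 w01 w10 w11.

obs A: pose=(6,0,S) → sL=8/9, sR=40/61, mL=-64/549, mR=424/549
obs B: pose=(2,-2,S) → sL=40/113, sR=8/29, mL=-128/3277, mR=1032/3277
sensor matrix S = [[8/9, 40/61], [40/113, 8/29]]; det S = 23552/1799073
solve [mL_A; mL_B] = S·[w00; w01] and [mR_A; mR_B] = S·[w10; w11]:
  w00 = -1/2, w01 = 1/2, w10 = 1/2, w11 = 1/2

-1/2 1/2 1/2 1/2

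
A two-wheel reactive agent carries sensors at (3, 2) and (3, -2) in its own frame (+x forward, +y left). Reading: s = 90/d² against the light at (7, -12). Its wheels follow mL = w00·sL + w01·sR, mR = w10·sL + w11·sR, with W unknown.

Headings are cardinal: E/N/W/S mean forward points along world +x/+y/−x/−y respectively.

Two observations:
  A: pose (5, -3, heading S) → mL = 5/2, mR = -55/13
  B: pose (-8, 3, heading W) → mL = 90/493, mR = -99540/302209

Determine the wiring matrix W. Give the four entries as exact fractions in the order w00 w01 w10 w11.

1 0 -1 -1

obs A: pose=(5,-3,S) → sL=5/2, sR=45/26, mL=5/2, mR=-55/13
obs B: pose=(-8,3,W) → sL=90/493, sR=90/613, mL=90/493, mR=-99540/302209
sensor matrix S = [[5/2, 45/26], [90/493, 90/613]]; det S = 200700/3928717
solve [mL_A; mL_B] = S·[w00; w01] and [mR_A; mR_B] = S·[w10; w11]:
  w00 = 1, w01 = 0, w10 = -1, w11 = -1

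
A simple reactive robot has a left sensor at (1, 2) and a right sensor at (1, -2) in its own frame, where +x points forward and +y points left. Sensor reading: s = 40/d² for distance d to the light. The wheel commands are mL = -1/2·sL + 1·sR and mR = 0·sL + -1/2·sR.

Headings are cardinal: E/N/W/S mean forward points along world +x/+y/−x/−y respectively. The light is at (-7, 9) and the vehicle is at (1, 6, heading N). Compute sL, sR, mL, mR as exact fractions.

1 5/13 -3/26 -5/26

left sensor world pos  = (-1, 7); dL² = 40
right sensor world pos = (3, 7); dR² = 104
sL = 40/40 = 1
sR = 40/104 = 5/13
mL = -1/2·sL + 1·sR = -3/26
mR = 0·sL + -1/2·sR = -5/26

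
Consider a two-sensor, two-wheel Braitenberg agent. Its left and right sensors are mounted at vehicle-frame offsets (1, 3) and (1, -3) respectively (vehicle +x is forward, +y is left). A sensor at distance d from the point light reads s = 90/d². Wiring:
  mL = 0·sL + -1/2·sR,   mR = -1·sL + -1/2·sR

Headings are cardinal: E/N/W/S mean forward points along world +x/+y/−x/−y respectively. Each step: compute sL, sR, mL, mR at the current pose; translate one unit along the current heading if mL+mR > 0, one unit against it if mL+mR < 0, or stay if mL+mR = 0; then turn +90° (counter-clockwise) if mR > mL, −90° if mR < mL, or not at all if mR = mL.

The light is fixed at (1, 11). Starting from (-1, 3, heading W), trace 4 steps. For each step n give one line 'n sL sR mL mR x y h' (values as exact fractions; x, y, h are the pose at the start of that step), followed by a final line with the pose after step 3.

n=0: pose=(-1,3,W); sL=9/13, sR=45/17; mL=-45/34, mR=-891/442; mL+mR=-738/221 → advance -1; mR−mL=-9/13 → turn -1·90°
n=1: pose=(0,3,N); sL=18/13, sR=90/53; mL=-45/53, mR=-1539/689; mL+mR=-2124/689 → advance -1; mR−mL=-18/13 → turn -1·90°
n=2: pose=(0,2,E); sL=5/2, sR=5/8; mL=-5/16, mR=-45/16; mL+mR=-25/8 → advance -1; mR−mL=-5/2 → turn -1·90°
n=3: pose=(-1,2,S); sL=90/101, sR=18/25; mL=-9/25, mR=-3159/2525; mL+mR=-4068/2525 → advance -1; mR−mL=-90/101 → turn -1·90°

0 9/13 45/17 -45/34 -891/442 -1 3 W
1 18/13 90/53 -45/53 -1539/689 0 3 N
2 5/2 5/8 -5/16 -45/16 0 2 E
3 90/101 18/25 -9/25 -3159/2525 -1 2 S
final -1 3 W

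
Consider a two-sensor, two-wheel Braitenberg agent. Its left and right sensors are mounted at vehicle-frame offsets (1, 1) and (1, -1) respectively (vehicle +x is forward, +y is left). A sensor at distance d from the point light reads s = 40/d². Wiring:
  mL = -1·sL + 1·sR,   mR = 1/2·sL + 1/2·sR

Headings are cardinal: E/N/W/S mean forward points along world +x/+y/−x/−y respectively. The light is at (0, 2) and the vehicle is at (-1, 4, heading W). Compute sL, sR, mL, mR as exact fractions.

8 40/13 -64/13 72/13

left sensor world pos  = (-2, 3); dL² = 5
right sensor world pos = (-2, 5); dR² = 13
sL = 40/5 = 8
sR = 40/13 = 40/13
mL = -1·sL + 1·sR = -64/13
mR = 1/2·sL + 1/2·sR = 72/13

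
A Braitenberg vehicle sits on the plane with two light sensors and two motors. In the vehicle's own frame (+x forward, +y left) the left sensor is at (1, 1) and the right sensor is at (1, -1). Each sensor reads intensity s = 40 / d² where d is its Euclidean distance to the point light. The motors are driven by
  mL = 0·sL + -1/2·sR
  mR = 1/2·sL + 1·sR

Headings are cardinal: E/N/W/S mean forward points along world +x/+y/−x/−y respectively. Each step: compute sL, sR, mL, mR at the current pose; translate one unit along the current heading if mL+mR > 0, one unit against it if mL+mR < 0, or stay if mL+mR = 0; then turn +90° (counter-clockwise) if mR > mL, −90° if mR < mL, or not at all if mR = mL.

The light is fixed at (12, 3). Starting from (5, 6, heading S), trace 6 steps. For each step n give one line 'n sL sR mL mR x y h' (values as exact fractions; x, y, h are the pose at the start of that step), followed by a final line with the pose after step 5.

0 1 10/17 -5/17 37/34 5 6 S
1 8/9 40/37 -20/37 508/333 5 5 E
2 20/29 20/17 -10/17 750/493 6 5 N
3 40/53 8/13 -4/13 684/689 6 6 W
4 1 10/17 -5/17 37/34 5 6 S
5 8/9 40/37 -20/37 508/333 5 5 E
final 6 5 N

n=0: pose=(5,6,S); sL=1, sR=10/17; mL=-5/17, mR=37/34; mL+mR=27/34 → advance +1; mR−mL=47/34 → turn +1·90°
n=1: pose=(5,5,E); sL=8/9, sR=40/37; mL=-20/37, mR=508/333; mL+mR=328/333 → advance +1; mR−mL=688/333 → turn +1·90°
n=2: pose=(6,5,N); sL=20/29, sR=20/17; mL=-10/17, mR=750/493; mL+mR=460/493 → advance +1; mR−mL=1040/493 → turn +1·90°
n=3: pose=(6,6,W); sL=40/53, sR=8/13; mL=-4/13, mR=684/689; mL+mR=472/689 → advance +1; mR−mL=896/689 → turn +1·90°
n=4: pose=(5,6,S); sL=1, sR=10/17; mL=-5/17, mR=37/34; mL+mR=27/34 → advance +1; mR−mL=47/34 → turn +1·90°
n=5: pose=(5,5,E); sL=8/9, sR=40/37; mL=-20/37, mR=508/333; mL+mR=328/333 → advance +1; mR−mL=688/333 → turn +1·90°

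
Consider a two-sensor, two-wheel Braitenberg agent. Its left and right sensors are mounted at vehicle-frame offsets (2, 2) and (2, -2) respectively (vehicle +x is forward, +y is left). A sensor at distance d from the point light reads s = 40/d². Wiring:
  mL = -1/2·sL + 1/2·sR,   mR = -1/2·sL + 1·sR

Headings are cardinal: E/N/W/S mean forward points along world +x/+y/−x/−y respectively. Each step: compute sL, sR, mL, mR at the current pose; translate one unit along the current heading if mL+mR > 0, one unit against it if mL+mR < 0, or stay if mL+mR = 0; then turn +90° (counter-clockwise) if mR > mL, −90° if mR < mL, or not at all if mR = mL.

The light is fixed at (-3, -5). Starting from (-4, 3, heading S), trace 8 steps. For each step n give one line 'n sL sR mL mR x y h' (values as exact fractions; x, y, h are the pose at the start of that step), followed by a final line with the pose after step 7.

n=0: pose=(-4,3,S); sL=40/37, sR=8/9; mL=-32/333, mR=116/333; mL+mR=28/111 → advance +1; mR−mL=4/9 → turn +1·90°
n=1: pose=(-4,2,E); sL=20/41, sR=20/13; mL=280/533, mR=690/533; mL+mR=970/533 → advance +1; mR−mL=10/13 → turn +1·90°
n=2: pose=(-3,2,N); sL=8/17, sR=8/17; mL=0, mR=4/17; mL+mR=4/17 → advance +1; mR−mL=4/17 → turn +1·90°
n=3: pose=(-3,3,W); sL=1, sR=5/13; mL=-4/13, mR=-3/26; mL+mR=-11/26 → advance -1; mR−mL=5/26 → turn +1·90°
n=4: pose=(-2,3,S); sL=8/9, sR=40/37; mL=32/333, mR=212/333; mL+mR=244/333 → advance +1; mR−mL=20/37 → turn +1·90°
n=5: pose=(-2,2,E); sL=4/9, sR=20/17; mL=56/153, mR=146/153; mL+mR=202/153 → advance +1; mR−mL=10/17 → turn +1·90°
n=6: pose=(-1,2,N); sL=40/81, sR=40/97; mL=-320/7857, mR=1300/7857; mL+mR=980/7857 → advance +1; mR−mL=20/97 → turn +1·90°
n=7: pose=(-1,3,W); sL=10/9, sR=2/5; mL=-16/45, mR=-7/45; mL+mR=-23/45 → advance -1; mR−mL=1/5 → turn +1·90°

0 40/37 8/9 -32/333 116/333 -4 3 S
1 20/41 20/13 280/533 690/533 -4 2 E
2 8/17 8/17 0 4/17 -3 2 N
3 1 5/13 -4/13 -3/26 -3 3 W
4 8/9 40/37 32/333 212/333 -2 3 S
5 4/9 20/17 56/153 146/153 -2 2 E
6 40/81 40/97 -320/7857 1300/7857 -1 2 N
7 10/9 2/5 -16/45 -7/45 -1 3 W
final 0 3 S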